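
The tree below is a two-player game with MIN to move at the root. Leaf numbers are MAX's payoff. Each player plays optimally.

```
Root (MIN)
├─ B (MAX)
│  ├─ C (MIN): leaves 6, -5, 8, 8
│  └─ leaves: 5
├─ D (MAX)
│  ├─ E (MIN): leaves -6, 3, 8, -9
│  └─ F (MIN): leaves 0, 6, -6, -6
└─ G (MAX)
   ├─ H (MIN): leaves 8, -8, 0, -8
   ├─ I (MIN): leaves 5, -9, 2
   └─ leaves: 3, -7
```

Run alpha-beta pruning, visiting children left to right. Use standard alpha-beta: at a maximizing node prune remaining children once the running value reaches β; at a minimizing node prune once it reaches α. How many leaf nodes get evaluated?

C [α=-∞,β=+∞]: v=-5
B [α=-∞,β=+∞]: v=5
E [α=-∞,β=5]: v=-9
F [α=-9,β=5]: v=-6
D [α=-∞,β=5]: v=-6
H [α=-∞,β=-6]: v=-8
I [α=-8,β=-6]: v=-9 after child 2 ≤ α → α-cutoff, skip 1
G [α=-∞,β=-6]: v=3 after child 3 ≥ β → β-cutoff, skip 1
Root [α=-∞,β=+∞]: v=-6
Leaves evaluated: 20 of 22.

20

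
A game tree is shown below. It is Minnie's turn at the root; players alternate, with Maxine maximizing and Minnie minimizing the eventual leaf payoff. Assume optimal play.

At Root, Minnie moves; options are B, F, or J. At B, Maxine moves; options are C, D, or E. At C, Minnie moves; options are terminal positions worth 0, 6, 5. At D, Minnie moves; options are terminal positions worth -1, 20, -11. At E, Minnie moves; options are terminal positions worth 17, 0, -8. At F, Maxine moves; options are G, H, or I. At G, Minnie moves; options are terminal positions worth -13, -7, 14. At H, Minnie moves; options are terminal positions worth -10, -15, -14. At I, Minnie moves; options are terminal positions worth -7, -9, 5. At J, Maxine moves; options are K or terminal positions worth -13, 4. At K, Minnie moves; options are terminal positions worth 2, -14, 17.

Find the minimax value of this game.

C (Minnie): min(0, 6, 5) = 0
D (Minnie): min(-1, 20, -11) = -11
E (Minnie): min(17, 0, -8) = -8
B (Maxine): max(0, -11, -8) = 0
G (Minnie): min(-13, -7, 14) = -13
H (Minnie): min(-10, -15, -14) = -15
I (Minnie): min(-7, -9, 5) = -9
F (Maxine): max(-13, -15, -9) = -9
K (Minnie): min(2, -14, 17) = -14
J (Maxine): max(-14, -13, 4) = 4
Root (Minnie): min(0, -9, 4) = -9

-9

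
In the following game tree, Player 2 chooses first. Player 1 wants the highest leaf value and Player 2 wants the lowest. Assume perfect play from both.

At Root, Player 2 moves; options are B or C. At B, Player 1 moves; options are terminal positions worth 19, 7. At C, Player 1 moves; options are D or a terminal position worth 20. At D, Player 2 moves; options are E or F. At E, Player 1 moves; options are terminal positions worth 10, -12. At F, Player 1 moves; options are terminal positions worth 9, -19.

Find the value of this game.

19

B (Player 1): max(19, 7) = 19
E (Player 1): max(10, -12) = 10
F (Player 1): max(9, -19) = 9
D (Player 2): min(10, 9) = 9
C (Player 1): max(9, 20) = 20
Root (Player 2): min(19, 20) = 19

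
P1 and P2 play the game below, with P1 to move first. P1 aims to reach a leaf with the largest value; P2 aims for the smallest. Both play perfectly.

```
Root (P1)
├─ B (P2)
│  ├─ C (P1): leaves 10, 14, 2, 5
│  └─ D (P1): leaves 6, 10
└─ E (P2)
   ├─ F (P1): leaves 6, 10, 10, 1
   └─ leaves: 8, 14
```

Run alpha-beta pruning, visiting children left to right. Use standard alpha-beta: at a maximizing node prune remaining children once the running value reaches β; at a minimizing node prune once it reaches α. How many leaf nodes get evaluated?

C [α=-∞,β=+∞]: v=14
D [α=-∞,β=14]: v=10
B [α=-∞,β=+∞]: v=10
F [α=10,β=+∞]: v=10
E [α=10,β=+∞]: v=10 after child 1 ≤ α → α-cutoff, skip 2
Root [α=-∞,β=+∞]: v=10
Leaves evaluated: 10 of 12.

10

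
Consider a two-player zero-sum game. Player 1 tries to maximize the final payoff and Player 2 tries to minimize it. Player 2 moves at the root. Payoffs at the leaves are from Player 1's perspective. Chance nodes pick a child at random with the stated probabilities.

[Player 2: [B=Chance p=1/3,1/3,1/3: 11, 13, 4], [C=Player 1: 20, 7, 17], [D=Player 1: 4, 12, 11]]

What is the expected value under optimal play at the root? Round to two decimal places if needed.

B (Chance): 1/3·11 + 1/3·13 + 1/3·4 = 9.33
C (Player 1): max(20, 7, 17) = 20
D (Player 1): max(4, 12, 11) = 12
Root (Player 2): min(9.33, 20, 12) = 9.33

9.33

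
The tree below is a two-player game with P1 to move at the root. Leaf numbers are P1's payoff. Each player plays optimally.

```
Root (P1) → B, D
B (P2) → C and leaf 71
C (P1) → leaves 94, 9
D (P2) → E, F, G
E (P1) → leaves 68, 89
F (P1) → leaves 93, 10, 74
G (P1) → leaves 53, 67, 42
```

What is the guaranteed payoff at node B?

71

C: max(94, 9) = 94
B: min(94, 71) = 71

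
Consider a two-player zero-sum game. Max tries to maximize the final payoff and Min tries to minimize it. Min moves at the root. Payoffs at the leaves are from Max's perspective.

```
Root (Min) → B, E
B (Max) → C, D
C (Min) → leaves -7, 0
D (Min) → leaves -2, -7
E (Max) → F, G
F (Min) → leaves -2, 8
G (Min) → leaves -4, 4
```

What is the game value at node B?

-7

C: min(-7, 0) = -7
D: min(-2, -7) = -7
B: max(-7, -7) = -7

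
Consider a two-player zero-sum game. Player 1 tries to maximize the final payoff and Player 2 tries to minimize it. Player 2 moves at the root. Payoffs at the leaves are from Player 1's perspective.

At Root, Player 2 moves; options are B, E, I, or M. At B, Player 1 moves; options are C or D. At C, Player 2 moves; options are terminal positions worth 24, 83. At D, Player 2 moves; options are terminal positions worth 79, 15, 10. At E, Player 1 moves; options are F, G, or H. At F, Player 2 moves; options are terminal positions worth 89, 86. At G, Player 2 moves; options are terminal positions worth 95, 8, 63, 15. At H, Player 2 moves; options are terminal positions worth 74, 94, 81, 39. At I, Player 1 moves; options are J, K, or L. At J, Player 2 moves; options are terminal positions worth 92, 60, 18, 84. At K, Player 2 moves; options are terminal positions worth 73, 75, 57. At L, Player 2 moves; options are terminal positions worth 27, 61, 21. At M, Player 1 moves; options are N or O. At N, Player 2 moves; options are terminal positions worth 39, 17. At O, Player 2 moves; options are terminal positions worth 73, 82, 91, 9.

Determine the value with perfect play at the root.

C (Player 2): min(24, 83) = 24
D (Player 2): min(79, 15, 10) = 10
B (Player 1): max(24, 10) = 24
F (Player 2): min(89, 86) = 86
G (Player 2): min(95, 8, 63, 15) = 8
H (Player 2): min(74, 94, 81, 39) = 39
E (Player 1): max(86, 8, 39) = 86
J (Player 2): min(92, 60, 18, 84) = 18
K (Player 2): min(73, 75, 57) = 57
L (Player 2): min(27, 61, 21) = 21
I (Player 1): max(18, 57, 21) = 57
N (Player 2): min(39, 17) = 17
O (Player 2): min(73, 82, 91, 9) = 9
M (Player 1): max(17, 9) = 17
Root (Player 2): min(24, 86, 57, 17) = 17

17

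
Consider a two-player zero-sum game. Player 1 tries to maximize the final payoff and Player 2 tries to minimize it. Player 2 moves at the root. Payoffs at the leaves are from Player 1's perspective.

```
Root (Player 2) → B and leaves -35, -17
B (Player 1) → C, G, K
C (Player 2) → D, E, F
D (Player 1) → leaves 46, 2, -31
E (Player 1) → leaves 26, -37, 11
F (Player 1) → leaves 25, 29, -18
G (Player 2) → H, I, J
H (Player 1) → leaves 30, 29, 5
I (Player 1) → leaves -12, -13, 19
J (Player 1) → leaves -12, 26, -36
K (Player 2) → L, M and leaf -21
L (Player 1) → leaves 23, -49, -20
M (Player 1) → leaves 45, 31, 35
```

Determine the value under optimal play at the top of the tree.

D (Player 1): max(46, 2, -31) = 46
E (Player 1): max(26, -37, 11) = 26
F (Player 1): max(25, 29, -18) = 29
C (Player 2): min(46, 26, 29) = 26
H (Player 1): max(30, 29, 5) = 30
I (Player 1): max(-12, -13, 19) = 19
J (Player 1): max(-12, 26, -36) = 26
G (Player 2): min(30, 19, 26) = 19
L (Player 1): max(23, -49, -20) = 23
M (Player 1): max(45, 31, 35) = 45
K (Player 2): min(23, 45, -21) = -21
B (Player 1): max(26, 19, -21) = 26
Root (Player 2): min(26, -35, -17) = -35

-35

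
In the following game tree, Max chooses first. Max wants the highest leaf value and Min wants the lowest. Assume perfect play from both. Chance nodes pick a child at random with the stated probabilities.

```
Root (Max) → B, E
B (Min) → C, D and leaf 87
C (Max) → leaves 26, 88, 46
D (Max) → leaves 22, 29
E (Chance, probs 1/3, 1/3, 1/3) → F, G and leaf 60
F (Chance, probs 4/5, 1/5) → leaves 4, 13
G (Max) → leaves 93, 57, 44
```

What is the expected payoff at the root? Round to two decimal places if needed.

52.93

C (Max): max(26, 88, 46) = 88
D (Max): max(22, 29) = 29
B (Min): min(88, 29, 87) = 29
F (Chance): 4/5·4 + 1/5·13 = 5.8
G (Max): max(93, 57, 44) = 93
E (Chance): 1/3·5.8 + 1/3·93 + 1/3·60 = 52.93
Root (Max): max(29, 52.93) = 52.93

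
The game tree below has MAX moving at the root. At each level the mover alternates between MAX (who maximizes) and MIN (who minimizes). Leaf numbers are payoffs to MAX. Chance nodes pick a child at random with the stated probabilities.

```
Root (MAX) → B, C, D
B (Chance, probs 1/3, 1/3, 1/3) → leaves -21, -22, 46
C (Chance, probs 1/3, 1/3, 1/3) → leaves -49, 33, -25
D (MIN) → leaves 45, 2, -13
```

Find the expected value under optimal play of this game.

1

B (Chance): 1/3·-21 + 1/3·-22 + 1/3·46 = 1
C (Chance): 1/3·-49 + 1/3·33 + 1/3·-25 = -13.67
D (MIN): min(45, 2, -13) = -13
Root (MAX): max(1, -13.67, -13) = 1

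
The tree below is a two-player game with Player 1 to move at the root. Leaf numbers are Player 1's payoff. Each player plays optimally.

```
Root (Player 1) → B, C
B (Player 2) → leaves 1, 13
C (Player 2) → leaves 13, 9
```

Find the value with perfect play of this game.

9

B (Player 2): min(1, 13) = 1
C (Player 2): min(13, 9) = 9
Root (Player 1): max(1, 9) = 9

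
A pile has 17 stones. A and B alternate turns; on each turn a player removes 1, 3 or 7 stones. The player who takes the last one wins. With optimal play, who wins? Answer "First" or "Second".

First

W/L table (W = player to move can force a win):
i:   0  1  2  3  4  5  6  7  8  9 10 11 12 13 14 15 16 17
     L  W  L  W  L  W  L  W  L  W  L  W  L  W  L  W  L  W
Position 17 is W, so the first player wins.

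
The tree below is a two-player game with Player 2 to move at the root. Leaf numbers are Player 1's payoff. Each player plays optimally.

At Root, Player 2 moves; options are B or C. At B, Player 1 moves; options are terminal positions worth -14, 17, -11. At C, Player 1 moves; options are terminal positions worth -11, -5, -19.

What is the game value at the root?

-5

B (Player 1): max(-14, 17, -11) = 17
C (Player 1): max(-11, -5, -19) = -5
Root (Player 2): min(17, -5) = -5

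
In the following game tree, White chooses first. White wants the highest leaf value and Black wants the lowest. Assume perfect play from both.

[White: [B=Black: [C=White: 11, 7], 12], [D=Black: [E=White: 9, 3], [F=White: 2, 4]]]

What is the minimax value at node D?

E: max(9, 3) = 9
F: max(2, 4) = 4
D: min(9, 4) = 4

4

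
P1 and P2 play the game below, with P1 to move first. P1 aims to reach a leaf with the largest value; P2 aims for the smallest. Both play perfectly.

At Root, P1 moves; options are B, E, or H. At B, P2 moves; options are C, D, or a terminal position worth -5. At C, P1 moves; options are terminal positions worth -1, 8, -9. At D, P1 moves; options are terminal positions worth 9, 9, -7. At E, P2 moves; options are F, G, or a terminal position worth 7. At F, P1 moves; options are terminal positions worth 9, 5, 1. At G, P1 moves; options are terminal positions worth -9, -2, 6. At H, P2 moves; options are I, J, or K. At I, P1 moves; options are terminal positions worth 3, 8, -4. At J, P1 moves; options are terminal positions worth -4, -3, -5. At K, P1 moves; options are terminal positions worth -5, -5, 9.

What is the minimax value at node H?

-3

I: max(3, 8, -4) = 8
J: max(-4, -3, -5) = -3
K: max(-5, -5, 9) = 9
H: min(8, -3, 9) = -3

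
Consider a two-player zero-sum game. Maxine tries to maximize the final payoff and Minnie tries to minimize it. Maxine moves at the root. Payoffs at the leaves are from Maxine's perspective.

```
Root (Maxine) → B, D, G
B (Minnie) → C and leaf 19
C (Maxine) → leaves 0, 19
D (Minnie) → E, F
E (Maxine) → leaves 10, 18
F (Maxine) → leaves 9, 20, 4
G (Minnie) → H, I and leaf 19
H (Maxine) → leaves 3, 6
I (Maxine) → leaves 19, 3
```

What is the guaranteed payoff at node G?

6

H: max(3, 6) = 6
I: max(19, 3) = 19
G: min(6, 19, 19) = 6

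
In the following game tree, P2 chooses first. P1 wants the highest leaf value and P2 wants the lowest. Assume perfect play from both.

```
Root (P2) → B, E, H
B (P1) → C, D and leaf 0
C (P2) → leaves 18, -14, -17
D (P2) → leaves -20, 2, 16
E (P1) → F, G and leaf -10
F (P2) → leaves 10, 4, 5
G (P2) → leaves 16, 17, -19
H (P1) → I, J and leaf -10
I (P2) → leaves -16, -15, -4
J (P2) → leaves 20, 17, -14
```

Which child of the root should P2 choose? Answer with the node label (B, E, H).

C (P2): min(18, -14, -17) = -17
D (P2): min(-20, 2, 16) = -20
B (P1): max(-17, -20, 0) = 0
F (P2): min(10, 4, 5) = 4
G (P2): min(16, 17, -19) = -19
E (P1): max(4, -19, -10) = 4
I (P2): min(-16, -15, -4) = -16
J (P2): min(20, 17, -14) = -14
H (P1): max(-16, -14, -10) = -10
Root (P2): min(0, 4, -10) = -10
P2 picks the child with the lowest value: H (value -10).

H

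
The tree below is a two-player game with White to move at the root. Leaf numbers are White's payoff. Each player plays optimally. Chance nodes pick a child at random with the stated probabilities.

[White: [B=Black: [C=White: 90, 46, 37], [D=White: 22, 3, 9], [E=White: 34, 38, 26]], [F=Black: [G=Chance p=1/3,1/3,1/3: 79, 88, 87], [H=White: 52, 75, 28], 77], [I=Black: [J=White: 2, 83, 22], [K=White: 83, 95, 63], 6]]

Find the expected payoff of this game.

75

C (White): max(90, 46, 37) = 90
D (White): max(22, 3, 9) = 22
E (White): max(34, 38, 26) = 38
B (Black): min(90, 22, 38) = 22
G (Chance): 1/3·79 + 1/3·88 + 1/3·87 = 84.67
H (White): max(52, 75, 28) = 75
F (Black): min(84.67, 75, 77) = 75
J (White): max(2, 83, 22) = 83
K (White): max(83, 95, 63) = 95
I (Black): min(83, 95, 6) = 6
Root (White): max(22, 75, 6) = 75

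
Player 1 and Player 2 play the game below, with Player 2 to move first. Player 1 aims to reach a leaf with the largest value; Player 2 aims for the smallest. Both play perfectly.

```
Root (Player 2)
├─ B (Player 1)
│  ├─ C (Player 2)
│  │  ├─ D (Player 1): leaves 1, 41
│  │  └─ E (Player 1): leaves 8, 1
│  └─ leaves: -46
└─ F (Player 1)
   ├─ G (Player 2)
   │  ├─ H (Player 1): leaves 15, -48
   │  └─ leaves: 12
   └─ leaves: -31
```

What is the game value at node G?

12

H: max(15, -48) = 15
G: min(15, 12) = 12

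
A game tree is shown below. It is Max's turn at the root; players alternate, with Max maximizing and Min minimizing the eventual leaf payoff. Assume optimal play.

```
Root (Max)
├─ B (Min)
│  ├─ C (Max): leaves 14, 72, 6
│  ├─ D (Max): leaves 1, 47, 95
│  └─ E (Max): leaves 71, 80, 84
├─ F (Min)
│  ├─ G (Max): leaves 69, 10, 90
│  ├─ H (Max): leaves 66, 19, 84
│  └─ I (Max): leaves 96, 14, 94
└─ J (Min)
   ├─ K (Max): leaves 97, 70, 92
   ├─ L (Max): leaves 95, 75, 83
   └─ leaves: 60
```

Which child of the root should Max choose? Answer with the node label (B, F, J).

F

C (Max): max(14, 72, 6) = 72
D (Max): max(1, 47, 95) = 95
E (Max): max(71, 80, 84) = 84
B (Min): min(72, 95, 84) = 72
G (Max): max(69, 10, 90) = 90
H (Max): max(66, 19, 84) = 84
I (Max): max(96, 14, 94) = 96
F (Min): min(90, 84, 96) = 84
K (Max): max(97, 70, 92) = 97
L (Max): max(95, 75, 83) = 95
J (Min): min(97, 95, 60) = 60
Root (Max): max(72, 84, 60) = 84
Max picks the child with the highest value: F (value 84).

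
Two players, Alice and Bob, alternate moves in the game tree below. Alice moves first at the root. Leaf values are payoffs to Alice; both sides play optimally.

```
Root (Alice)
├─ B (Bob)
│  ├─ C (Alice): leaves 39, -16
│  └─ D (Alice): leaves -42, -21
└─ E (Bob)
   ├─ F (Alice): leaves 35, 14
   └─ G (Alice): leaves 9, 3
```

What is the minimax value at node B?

-21

C: max(39, -16) = 39
D: max(-42, -21) = -21
B: min(39, -21) = -21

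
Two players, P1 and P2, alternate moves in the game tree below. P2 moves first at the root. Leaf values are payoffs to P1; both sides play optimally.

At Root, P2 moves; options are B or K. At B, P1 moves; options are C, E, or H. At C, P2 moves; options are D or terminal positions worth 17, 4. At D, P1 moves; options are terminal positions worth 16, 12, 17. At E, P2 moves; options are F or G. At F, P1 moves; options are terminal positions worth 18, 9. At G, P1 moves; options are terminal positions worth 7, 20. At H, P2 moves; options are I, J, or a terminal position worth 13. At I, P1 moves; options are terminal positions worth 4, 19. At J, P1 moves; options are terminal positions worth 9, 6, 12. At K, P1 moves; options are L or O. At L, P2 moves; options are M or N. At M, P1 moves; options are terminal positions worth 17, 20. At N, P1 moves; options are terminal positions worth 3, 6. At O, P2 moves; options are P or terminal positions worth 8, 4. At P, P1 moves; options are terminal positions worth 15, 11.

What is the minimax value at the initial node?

D (P1): max(16, 12, 17) = 17
C (P2): min(17, 17, 4) = 4
F (P1): max(18, 9) = 18
G (P1): max(7, 20) = 20
E (P2): min(18, 20) = 18
I (P1): max(4, 19) = 19
J (P1): max(9, 6, 12) = 12
H (P2): min(19, 12, 13) = 12
B (P1): max(4, 18, 12) = 18
M (P1): max(17, 20) = 20
N (P1): max(3, 6) = 6
L (P2): min(20, 6) = 6
P (P1): max(15, 11) = 15
O (P2): min(15, 8, 4) = 4
K (P1): max(6, 4) = 6
Root (P2): min(18, 6) = 6

6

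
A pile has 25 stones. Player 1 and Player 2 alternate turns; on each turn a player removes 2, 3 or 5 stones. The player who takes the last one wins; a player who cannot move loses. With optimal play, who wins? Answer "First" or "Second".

First

Mark each pile size as W (mover wins) or L (mover loses):
i:   0  1  2  3  4  5  6  7  8  9 10 11 12 13 14 15 16 17 18 19 20 21 22 23 24 25
     L  L  W  W  W  W  W  L  L  W  W  W  W  W  L  L  W  W  W  W  W  L  L  W  W  W
Position 25 is W, so the first player wins.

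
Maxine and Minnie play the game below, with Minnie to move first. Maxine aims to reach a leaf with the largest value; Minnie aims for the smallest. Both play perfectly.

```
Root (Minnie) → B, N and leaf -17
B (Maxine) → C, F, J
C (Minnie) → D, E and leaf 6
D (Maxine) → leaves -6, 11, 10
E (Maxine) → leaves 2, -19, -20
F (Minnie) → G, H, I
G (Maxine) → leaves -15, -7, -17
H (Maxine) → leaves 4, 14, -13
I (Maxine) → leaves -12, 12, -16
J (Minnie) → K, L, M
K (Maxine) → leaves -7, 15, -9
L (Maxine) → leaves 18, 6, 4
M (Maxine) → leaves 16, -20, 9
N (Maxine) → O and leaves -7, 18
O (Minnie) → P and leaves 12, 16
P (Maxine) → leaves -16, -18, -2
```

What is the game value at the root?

-17

D (Maxine): max(-6, 11, 10) = 11
E (Maxine): max(2, -19, -20) = 2
C (Minnie): min(11, 2, 6) = 2
G (Maxine): max(-15, -7, -17) = -7
H (Maxine): max(4, 14, -13) = 14
I (Maxine): max(-12, 12, -16) = 12
F (Minnie): min(-7, 14, 12) = -7
K (Maxine): max(-7, 15, -9) = 15
L (Maxine): max(18, 6, 4) = 18
M (Maxine): max(16, -20, 9) = 16
J (Minnie): min(15, 18, 16) = 15
B (Maxine): max(2, -7, 15) = 15
P (Maxine): max(-16, -18, -2) = -2
O (Minnie): min(-2, 12, 16) = -2
N (Maxine): max(-2, -7, 18) = 18
Root (Minnie): min(15, 18, -17) = -17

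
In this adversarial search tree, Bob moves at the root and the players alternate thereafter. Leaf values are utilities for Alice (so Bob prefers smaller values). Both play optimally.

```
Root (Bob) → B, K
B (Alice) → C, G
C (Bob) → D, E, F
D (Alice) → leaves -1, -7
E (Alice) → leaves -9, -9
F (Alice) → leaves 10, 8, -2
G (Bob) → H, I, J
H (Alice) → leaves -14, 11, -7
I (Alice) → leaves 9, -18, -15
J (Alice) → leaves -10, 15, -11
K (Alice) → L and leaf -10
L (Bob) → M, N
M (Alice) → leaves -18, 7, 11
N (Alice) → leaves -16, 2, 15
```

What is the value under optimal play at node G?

H: max(-14, 11, -7) = 11
I: max(9, -18, -15) = 9
J: max(-10, 15, -11) = 15
G: min(11, 9, 15) = 9

9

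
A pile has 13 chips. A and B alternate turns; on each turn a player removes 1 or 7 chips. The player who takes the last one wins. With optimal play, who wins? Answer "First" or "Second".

W/L table (W = player to move can force a win):
i:   0  1  2  3  4  5  6  7  8  9 10 11 12 13
     L  W  L  W  L  W  L  W  L  W  L  W  L  W
Position 13 is W, so the first player wins.

First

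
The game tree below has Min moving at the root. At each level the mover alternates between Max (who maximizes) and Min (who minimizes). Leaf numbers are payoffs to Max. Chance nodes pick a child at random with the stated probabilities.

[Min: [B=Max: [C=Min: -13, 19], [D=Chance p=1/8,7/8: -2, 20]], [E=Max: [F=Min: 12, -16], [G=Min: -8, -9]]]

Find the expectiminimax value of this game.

C (Min): min(-13, 19) = -13
D (Chance): 1/8·-2 + 7/8·20 = 17.25
B (Max): max(-13, 17.25) = 17.25
F (Min): min(12, -16) = -16
G (Min): min(-8, -9) = -9
E (Max): max(-16, -9) = -9
Root (Min): min(17.25, -9) = -9

-9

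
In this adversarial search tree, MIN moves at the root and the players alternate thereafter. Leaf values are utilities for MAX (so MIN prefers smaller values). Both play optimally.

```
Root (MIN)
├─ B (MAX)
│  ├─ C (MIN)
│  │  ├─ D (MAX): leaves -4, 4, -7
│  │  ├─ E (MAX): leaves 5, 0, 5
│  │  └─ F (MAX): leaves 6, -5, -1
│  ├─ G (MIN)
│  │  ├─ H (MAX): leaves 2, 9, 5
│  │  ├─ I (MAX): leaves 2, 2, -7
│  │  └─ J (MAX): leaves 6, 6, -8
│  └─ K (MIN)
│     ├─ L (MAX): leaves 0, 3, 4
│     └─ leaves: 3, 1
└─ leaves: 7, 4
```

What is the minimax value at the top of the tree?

D (MAX): max(-4, 4, -7) = 4
E (MAX): max(5, 0, 5) = 5
F (MAX): max(6, -5, -1) = 6
C (MIN): min(4, 5, 6) = 4
H (MAX): max(2, 9, 5) = 9
I (MAX): max(2, 2, -7) = 2
J (MAX): max(6, 6, -8) = 6
G (MIN): min(9, 2, 6) = 2
L (MAX): max(0, 3, 4) = 4
K (MIN): min(4, 3, 1) = 1
B (MAX): max(4, 2, 1) = 4
Root (MIN): min(4, 7, 4) = 4

4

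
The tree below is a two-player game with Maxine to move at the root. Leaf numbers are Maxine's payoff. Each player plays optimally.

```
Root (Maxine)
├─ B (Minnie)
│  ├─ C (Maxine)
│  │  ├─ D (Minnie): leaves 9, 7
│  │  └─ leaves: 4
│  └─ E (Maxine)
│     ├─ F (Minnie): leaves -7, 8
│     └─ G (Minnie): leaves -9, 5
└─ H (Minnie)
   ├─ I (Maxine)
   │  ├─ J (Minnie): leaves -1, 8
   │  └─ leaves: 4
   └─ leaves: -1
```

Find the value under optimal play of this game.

D (Minnie): min(9, 7) = 7
C (Maxine): max(7, 4) = 7
F (Minnie): min(-7, 8) = -7
G (Minnie): min(-9, 5) = -9
E (Maxine): max(-7, -9) = -7
B (Minnie): min(7, -7) = -7
J (Minnie): min(-1, 8) = -1
I (Maxine): max(-1, 4) = 4
H (Minnie): min(4, -1) = -1
Root (Maxine): max(-7, -1) = -1

-1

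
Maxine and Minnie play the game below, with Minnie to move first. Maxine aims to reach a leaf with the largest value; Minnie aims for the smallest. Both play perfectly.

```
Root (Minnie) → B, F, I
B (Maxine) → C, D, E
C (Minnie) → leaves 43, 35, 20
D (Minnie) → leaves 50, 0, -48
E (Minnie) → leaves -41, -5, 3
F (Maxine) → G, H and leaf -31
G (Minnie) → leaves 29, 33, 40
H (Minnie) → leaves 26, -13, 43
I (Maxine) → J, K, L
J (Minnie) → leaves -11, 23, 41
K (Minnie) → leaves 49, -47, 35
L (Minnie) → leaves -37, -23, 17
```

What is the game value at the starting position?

-11

C (Minnie): min(43, 35, 20) = 20
D (Minnie): min(50, 0, -48) = -48
E (Minnie): min(-41, -5, 3) = -41
B (Maxine): max(20, -48, -41) = 20
G (Minnie): min(29, 33, 40) = 29
H (Minnie): min(26, -13, 43) = -13
F (Maxine): max(29, -13, -31) = 29
J (Minnie): min(-11, 23, 41) = -11
K (Minnie): min(49, -47, 35) = -47
L (Minnie): min(-37, -23, 17) = -37
I (Maxine): max(-11, -47, -37) = -11
Root (Minnie): min(20, 29, -11) = -11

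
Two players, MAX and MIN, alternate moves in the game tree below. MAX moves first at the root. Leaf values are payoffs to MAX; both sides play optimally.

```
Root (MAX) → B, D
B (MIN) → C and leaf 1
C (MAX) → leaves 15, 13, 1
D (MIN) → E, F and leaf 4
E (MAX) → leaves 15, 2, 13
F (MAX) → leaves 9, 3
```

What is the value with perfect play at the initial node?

4

C (MAX): max(15, 13, 1) = 15
B (MIN): min(15, 1) = 1
E (MAX): max(15, 2, 13) = 15
F (MAX): max(9, 3) = 9
D (MIN): min(15, 9, 4) = 4
Root (MAX): max(1, 4) = 4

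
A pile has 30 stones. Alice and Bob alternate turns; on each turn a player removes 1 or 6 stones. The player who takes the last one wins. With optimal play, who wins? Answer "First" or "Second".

Second

Positions where the player to move wins (W) vs loses (L):
i:   0  1  2  3  4  5  6  7  8  9 10 11 12 13 14 15 16 17 18 19 20 21 22 23 24 25 26 27 28 29 30
     L  W  L  W  L  W  W  L  W  L  W  L  W  W  L  W  L  W  L  W  W  L  W  L  W  L  W  W  L  W  L
Position 30 is L, so the second player wins.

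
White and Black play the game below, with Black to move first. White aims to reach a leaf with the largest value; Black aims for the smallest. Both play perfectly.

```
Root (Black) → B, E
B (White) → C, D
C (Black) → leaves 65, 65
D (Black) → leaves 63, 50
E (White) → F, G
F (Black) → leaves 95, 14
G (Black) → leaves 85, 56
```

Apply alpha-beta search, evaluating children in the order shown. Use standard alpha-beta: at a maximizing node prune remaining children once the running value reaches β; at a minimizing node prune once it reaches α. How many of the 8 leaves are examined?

7

C [α=-∞,β=+∞]: v=65
D [α=65,β=+∞]: v=63 after child 1 ≤ α → α-cutoff, skip 1
B [α=-∞,β=+∞]: v=65
F [α=-∞,β=65]: v=14
G [α=14,β=65]: v=56
E [α=-∞,β=65]: v=56
Root [α=-∞,β=+∞]: v=56
Leaves evaluated: 7 of 8.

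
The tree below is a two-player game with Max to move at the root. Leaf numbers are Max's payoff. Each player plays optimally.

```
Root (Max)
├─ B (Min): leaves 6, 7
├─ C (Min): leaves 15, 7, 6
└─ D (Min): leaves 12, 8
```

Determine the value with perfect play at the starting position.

B (Min): min(6, 7) = 6
C (Min): min(15, 7, 6) = 6
D (Min): min(12, 8) = 8
Root (Max): max(6, 6, 8) = 8

8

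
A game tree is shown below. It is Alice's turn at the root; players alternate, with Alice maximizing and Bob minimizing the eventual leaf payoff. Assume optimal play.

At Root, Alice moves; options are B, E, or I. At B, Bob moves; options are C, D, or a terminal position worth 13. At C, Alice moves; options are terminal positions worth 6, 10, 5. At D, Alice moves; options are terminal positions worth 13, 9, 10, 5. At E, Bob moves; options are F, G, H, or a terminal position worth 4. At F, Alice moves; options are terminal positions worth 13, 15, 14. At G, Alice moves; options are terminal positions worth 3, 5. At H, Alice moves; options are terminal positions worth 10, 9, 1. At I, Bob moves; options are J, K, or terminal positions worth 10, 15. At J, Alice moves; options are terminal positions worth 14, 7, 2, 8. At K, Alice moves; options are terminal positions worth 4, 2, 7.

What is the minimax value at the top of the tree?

10

C (Alice): max(6, 10, 5) = 10
D (Alice): max(13, 9, 10, 5) = 13
B (Bob): min(10, 13, 13) = 10
F (Alice): max(13, 15, 14) = 15
G (Alice): max(3, 5) = 5
H (Alice): max(10, 9, 1) = 10
E (Bob): min(15, 5, 10, 4) = 4
J (Alice): max(14, 7, 2, 8) = 14
K (Alice): max(4, 2, 7) = 7
I (Bob): min(14, 7, 10, 15) = 7
Root (Alice): max(10, 4, 7) = 10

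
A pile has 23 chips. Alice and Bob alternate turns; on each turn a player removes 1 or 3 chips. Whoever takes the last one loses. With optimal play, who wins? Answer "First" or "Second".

W/L table (W = player to move can force a win):
i:   0  1  2  3  4  5  6  7  8  9 10 11 12 13 14 15 16 17 18 19 20 21 22 23
     W  L  W  L  W  L  W  L  W  L  W  L  W  L  W  L  W  L  W  L  W  L  W  L
Position 23 is L, so the second player wins.

Second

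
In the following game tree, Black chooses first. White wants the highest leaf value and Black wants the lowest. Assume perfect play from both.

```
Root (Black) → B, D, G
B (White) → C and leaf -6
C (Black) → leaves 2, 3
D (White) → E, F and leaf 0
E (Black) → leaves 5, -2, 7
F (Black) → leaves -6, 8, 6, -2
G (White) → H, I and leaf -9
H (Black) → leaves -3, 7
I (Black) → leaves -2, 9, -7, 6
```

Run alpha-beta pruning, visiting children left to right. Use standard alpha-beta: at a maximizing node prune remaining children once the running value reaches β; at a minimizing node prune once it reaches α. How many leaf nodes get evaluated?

C [α=-∞,β=+∞]: v=2
B [α=-∞,β=+∞]: v=2
E [α=-∞,β=2]: v=-2
F [α=-2,β=2]: v=-6 after child 1 ≤ α → α-cutoff, skip 3
D [α=-∞,β=2]: v=0
H [α=-∞,β=0]: v=-3
I [α=-3,β=0]: v=-7 after child 3 ≤ α → α-cutoff, skip 1
G [α=-∞,β=0]: v=-3
Root [α=-∞,β=+∞]: v=-3
Leaves evaluated: 14 of 18.

14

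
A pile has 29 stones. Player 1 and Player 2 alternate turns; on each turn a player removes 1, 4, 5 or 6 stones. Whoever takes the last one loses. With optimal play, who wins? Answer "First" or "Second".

W/L table (W = player to move can force a win):
i:   0  1  2  3  4  5  6  7  8  9 10 11 12 13 14 15 16 17 18 19 20 21 22 23 24 25 26 27 28 29
     W  L  W  L  W  W  W  W  W  W  L  W  L  W  W  W  W  W  W  L  W  L  W  W  W  W  W  W  L  W
Position 29 is W, so the first player wins.

First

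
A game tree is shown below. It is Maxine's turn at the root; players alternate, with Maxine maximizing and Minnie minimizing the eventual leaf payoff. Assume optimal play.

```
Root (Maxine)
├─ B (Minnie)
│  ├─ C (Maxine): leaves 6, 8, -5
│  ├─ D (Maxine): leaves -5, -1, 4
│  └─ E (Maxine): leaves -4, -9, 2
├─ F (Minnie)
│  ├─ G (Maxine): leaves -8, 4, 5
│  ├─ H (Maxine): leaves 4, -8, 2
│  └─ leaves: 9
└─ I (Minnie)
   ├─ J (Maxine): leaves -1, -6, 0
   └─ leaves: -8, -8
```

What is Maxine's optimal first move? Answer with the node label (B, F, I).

C (Maxine): max(6, 8, -5) = 8
D (Maxine): max(-5, -1, 4) = 4
E (Maxine): max(-4, -9, 2) = 2
B (Minnie): min(8, 4, 2) = 2
G (Maxine): max(-8, 4, 5) = 5
H (Maxine): max(4, -8, 2) = 4
F (Minnie): min(5, 4, 9) = 4
J (Maxine): max(-1, -6, 0) = 0
I (Minnie): min(0, -8, -8) = -8
Root (Maxine): max(2, 4, -8) = 4
Maxine picks the child with the highest value: F (value 4).

F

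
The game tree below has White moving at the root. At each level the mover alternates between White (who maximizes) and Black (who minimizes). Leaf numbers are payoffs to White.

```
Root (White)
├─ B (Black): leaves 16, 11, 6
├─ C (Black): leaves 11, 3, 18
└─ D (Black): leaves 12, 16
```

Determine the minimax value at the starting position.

B (Black): min(16, 11, 6) = 6
C (Black): min(11, 3, 18) = 3
D (Black): min(12, 16) = 12
Root (White): max(6, 3, 12) = 12

12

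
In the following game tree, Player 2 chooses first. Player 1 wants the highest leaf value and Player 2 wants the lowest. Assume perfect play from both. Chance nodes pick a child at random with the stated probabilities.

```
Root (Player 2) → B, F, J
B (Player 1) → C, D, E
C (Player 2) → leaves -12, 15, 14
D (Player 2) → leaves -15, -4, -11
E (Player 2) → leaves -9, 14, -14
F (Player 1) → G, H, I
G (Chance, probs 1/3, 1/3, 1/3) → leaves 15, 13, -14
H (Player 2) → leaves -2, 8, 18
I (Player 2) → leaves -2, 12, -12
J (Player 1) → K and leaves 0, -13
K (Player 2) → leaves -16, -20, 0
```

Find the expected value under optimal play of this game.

C (Player 2): min(-12, 15, 14) = -12
D (Player 2): min(-15, -4, -11) = -15
E (Player 2): min(-9, 14, -14) = -14
B (Player 1): max(-12, -15, -14) = -12
G (Chance): 1/3·15 + 1/3·13 + 1/3·-14 = 4.67
H (Player 2): min(-2, 8, 18) = -2
I (Player 2): min(-2, 12, -12) = -12
F (Player 1): max(4.67, -2, -12) = 4.67
K (Player 2): min(-16, -20, 0) = -20
J (Player 1): max(-20, 0, -13) = 0
Root (Player 2): min(-12, 4.67, 0) = -12

-12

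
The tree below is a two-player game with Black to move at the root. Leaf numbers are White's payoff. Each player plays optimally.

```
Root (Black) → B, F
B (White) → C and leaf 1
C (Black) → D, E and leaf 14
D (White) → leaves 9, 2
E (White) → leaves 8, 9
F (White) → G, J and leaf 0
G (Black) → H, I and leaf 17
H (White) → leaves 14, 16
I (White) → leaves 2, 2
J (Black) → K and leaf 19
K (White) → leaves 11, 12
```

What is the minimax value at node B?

9

D: max(9, 2) = 9
E: max(8, 9) = 9
C: min(9, 9, 14) = 9
B: max(9, 1) = 9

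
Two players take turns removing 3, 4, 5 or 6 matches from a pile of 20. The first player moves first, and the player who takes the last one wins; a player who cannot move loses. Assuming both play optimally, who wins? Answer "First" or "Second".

Second

W/L table (W = player to move can force a win):
i:   0  1  2  3  4  5  6  7  8  9 10 11 12 13 14 15 16 17 18 19 20
     L  L  L  W  W  W  W  W  W  L  L  L  W  W  W  W  W  W  L  L  L
Position 20 is L, so the second player wins.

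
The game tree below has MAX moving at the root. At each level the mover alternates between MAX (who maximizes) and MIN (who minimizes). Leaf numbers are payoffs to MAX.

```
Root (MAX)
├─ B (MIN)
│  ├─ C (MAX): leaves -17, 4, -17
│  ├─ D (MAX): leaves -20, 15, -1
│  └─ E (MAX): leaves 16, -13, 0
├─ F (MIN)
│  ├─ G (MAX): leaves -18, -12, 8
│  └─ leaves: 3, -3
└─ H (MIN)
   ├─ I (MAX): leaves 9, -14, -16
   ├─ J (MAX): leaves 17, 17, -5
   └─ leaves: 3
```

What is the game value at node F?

G: max(-18, -12, 8) = 8
F: min(8, 3, -3) = -3

-3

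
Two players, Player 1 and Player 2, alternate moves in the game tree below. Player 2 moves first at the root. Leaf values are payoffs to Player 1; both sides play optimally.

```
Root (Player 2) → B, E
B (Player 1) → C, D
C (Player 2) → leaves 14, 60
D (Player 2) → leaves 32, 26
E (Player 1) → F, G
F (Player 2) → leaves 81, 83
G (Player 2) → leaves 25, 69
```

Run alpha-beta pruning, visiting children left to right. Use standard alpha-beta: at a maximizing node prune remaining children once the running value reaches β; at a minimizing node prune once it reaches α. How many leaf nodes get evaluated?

6

C [α=-∞,β=+∞]: v=14
D [α=14,β=+∞]: v=26
B [α=-∞,β=+∞]: v=26
F [α=-∞,β=26]: v=81
E [α=-∞,β=26]: v=81 after child 1 ≥ β → β-cutoff, skip 1
Root [α=-∞,β=+∞]: v=26
Leaves evaluated: 6 of 8.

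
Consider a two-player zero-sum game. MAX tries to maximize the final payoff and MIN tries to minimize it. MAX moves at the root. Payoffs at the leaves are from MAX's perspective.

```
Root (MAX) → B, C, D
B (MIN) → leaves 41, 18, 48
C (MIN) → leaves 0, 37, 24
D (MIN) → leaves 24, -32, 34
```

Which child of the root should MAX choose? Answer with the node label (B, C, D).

B

B (MIN): min(41, 18, 48) = 18
C (MIN): min(0, 37, 24) = 0
D (MIN): min(24, -32, 34) = -32
Root (MAX): max(18, 0, -32) = 18
MAX picks the child with the highest value: B (value 18).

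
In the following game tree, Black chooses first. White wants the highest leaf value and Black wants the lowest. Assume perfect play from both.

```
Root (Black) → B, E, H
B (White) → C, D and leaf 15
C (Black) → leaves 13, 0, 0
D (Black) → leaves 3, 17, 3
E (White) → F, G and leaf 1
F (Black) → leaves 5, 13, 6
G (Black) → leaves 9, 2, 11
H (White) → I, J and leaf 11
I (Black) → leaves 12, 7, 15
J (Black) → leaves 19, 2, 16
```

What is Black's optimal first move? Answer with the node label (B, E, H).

C (Black): min(13, 0, 0) = 0
D (Black): min(3, 17, 3) = 3
B (White): max(0, 3, 15) = 15
F (Black): min(5, 13, 6) = 5
G (Black): min(9, 2, 11) = 2
E (White): max(5, 2, 1) = 5
I (Black): min(12, 7, 15) = 7
J (Black): min(19, 2, 16) = 2
H (White): max(7, 2, 11) = 11
Root (Black): min(15, 5, 11) = 5
Black picks the child with the lowest value: E (value 5).

E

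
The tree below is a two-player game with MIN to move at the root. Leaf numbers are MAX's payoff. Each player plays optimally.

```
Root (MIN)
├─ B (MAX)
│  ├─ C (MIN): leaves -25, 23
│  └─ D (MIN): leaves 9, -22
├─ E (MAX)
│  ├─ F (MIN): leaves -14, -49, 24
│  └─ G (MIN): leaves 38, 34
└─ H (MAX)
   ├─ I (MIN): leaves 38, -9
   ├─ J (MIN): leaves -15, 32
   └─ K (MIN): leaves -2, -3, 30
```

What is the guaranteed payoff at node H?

I: min(38, -9) = -9
J: min(-15, 32) = -15
K: min(-2, -3, 30) = -3
H: max(-9, -15, -3) = -3

-3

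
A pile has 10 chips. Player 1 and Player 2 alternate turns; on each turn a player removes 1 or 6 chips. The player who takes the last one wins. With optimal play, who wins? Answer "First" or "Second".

First

Positions where the player to move wins (W) vs loses (L):
i:   0  1  2  3  4  5  6  7  8  9 10
     L  W  L  W  L  W  W  L  W  L  W
Position 10 is W, so the first player wins.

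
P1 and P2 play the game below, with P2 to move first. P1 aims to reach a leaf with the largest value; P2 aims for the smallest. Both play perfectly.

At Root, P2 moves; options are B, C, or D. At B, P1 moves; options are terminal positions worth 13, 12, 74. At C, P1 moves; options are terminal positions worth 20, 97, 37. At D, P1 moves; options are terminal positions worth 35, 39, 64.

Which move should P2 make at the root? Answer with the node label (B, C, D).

D

B (P1): max(13, 12, 74) = 74
C (P1): max(20, 97, 37) = 97
D (P1): max(35, 39, 64) = 64
Root (P2): min(74, 97, 64) = 64
P2 picks the child with the lowest value: D (value 64).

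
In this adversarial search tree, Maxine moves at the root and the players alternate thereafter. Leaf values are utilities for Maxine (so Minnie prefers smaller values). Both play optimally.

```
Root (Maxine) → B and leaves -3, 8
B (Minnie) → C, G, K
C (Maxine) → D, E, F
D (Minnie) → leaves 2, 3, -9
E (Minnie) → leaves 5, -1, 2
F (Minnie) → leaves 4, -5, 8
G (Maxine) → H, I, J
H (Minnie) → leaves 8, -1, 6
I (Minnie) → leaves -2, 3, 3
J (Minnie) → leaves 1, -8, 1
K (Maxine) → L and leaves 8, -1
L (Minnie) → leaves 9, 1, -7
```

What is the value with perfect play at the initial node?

D (Minnie): min(2, 3, -9) = -9
E (Minnie): min(5, -1, 2) = -1
F (Minnie): min(4, -5, 8) = -5
C (Maxine): max(-9, -1, -5) = -1
H (Minnie): min(8, -1, 6) = -1
I (Minnie): min(-2, 3, 3) = -2
J (Minnie): min(1, -8, 1) = -8
G (Maxine): max(-1, -2, -8) = -1
L (Minnie): min(9, 1, -7) = -7
K (Maxine): max(-7, 8, -1) = 8
B (Minnie): min(-1, -1, 8) = -1
Root (Maxine): max(-1, -3, 8) = 8

8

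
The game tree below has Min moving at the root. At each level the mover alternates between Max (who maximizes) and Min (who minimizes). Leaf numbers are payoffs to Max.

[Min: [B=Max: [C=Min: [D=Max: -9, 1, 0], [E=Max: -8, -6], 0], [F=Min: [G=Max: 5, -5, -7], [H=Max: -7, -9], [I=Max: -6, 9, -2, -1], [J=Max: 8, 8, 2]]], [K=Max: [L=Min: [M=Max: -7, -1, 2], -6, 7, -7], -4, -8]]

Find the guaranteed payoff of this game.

D (Max): max(-9, 1, 0) = 1
E (Max): max(-8, -6) = -6
C (Min): min(1, -6, 0) = -6
G (Max): max(5, -5, -7) = 5
H (Max): max(-7, -9) = -7
I (Max): max(-6, 9, -2, -1) = 9
J (Max): max(8, 8, 2) = 8
F (Min): min(5, -7, 9, 8) = -7
B (Max): max(-6, -7) = -6
M (Max): max(-7, -1, 2) = 2
L (Min): min(2, -6, 7, -7) = -7
K (Max): max(-7, -4, -8) = -4
Root (Min): min(-6, -4) = -6

-6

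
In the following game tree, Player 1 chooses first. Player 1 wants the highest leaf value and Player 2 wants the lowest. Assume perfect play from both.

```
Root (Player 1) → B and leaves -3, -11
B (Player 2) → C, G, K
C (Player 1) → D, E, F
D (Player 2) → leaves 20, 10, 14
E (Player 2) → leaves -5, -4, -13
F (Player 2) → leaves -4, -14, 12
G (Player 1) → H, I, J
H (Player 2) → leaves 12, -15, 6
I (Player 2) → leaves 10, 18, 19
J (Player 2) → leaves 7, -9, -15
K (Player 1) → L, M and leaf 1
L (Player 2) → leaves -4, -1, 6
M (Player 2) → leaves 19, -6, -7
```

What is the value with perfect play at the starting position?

D (Player 2): min(20, 10, 14) = 10
E (Player 2): min(-5, -4, -13) = -13
F (Player 2): min(-4, -14, 12) = -14
C (Player 1): max(10, -13, -14) = 10
H (Player 2): min(12, -15, 6) = -15
I (Player 2): min(10, 18, 19) = 10
J (Player 2): min(7, -9, -15) = -15
G (Player 1): max(-15, 10, -15) = 10
L (Player 2): min(-4, -1, 6) = -4
M (Player 2): min(19, -6, -7) = -7
K (Player 1): max(-4, -7, 1) = 1
B (Player 2): min(10, 10, 1) = 1
Root (Player 1): max(1, -3, -11) = 1

1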